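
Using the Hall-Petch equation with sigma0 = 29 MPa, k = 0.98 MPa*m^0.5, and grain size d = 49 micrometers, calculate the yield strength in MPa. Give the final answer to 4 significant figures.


sigma_y = sigma0 + k / sqrt(d)
d = 49 um = 4.9e-05 m
sigma_y = 29 + 0.98 / sqrt(4.9e-05)
sigma_y = 169 MPa


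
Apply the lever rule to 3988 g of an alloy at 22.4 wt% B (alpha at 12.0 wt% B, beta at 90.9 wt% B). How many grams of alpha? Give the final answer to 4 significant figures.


f_alpha = (C_beta - C0) / (C_beta - C_alpha)
f_alpha = (90.9 - 22.4) / (90.9 - 12.0) = 0.868188
m_alpha = f_alpha * m_total = 0.868188 * 3988 = 3462 g


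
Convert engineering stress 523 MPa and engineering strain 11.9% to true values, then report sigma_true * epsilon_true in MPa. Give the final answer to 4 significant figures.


sigma_true = sigma_eng * (1 + epsilon_eng)
sigma_true = 523 * (1 + 0.119) = 585.237 MPa
epsilon_true = ln(1 + epsilon_eng)
epsilon_true = ln(1 + 0.119) = 0.112435
sigma_true * epsilon_true = 585.237 * 0.112435 = 65.8 MPa


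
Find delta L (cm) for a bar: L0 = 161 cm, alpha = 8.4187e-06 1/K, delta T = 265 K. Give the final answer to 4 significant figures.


dL = L0 * alpha * dT
dL = 161 * 8.4187e-06 * 265
dL = 0.3592 cm


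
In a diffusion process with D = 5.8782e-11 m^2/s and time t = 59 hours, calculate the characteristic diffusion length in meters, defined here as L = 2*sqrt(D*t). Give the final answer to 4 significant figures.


t = 59 hr = 212400 s
Diffusion length = 2*sqrt(D*t)
= 2*sqrt(5.8782e-11 * 212400)
= 7.067e-03 m


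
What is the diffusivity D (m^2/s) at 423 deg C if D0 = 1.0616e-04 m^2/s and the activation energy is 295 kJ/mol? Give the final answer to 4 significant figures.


D = D0 * exp(-Qd / (R*T))
T = 696.15 K
D = 1.0616e-04 * exp(-295e3 / (8.314 * 696.15))
D = 7.767e-27 m^2/s


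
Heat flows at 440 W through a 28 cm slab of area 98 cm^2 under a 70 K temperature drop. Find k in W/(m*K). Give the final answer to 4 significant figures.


k = Q*L / (A*dT)
L = 0.28 m, A = 9.8e-03 m^2
k = 440 * 0.28 / (9.8e-03 * 70)
k = 179.6 W/(m*K)


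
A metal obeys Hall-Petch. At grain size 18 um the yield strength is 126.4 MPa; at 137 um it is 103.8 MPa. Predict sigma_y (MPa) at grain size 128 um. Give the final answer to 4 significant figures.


sigma_y = sigma0 + k / sqrt(d)
1/sqrt(d1) = 1/sqrt(1.8e-05) = 235.702;  1/sqrt(d2) = 85.4358
k = (sigma1 - sigma2) / (1/sqrt(d1) - 1/sqrt(d2)) = (126.4 - 103.8) / (235.702 - 85.4358) = 0.150399 MPa*m^0.5
sigma0 = sigma1 - k/sqrt(d1) = 126.4 - 0.150399*235.702 = 90.9505 MPa
sigma_y(d3) = 90.9505 + 0.150399 / sqrt(1.28e-04) = 104.2 MPa


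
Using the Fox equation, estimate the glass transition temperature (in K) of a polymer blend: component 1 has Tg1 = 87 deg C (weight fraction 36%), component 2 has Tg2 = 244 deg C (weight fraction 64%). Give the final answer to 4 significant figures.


1/Tg = w1/Tg1 + w2/Tg2 (in Kelvin)
Tg1 = 360.15 K, Tg2 = 517.15 K
1/Tg = 0.36/360.15 + 0.64/517.15
Tg = 447 K


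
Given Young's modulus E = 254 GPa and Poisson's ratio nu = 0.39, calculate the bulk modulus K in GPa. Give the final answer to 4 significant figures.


K = E / (3*(1-2*nu))
K = 254 / (3*(1-2*0.39))
K = 384.8 GPa


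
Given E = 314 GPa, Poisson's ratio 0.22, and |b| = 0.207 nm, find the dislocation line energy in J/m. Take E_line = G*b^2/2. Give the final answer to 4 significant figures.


Step 1: G = E / (2*(1+nu))
G = 314 / (2*(1+0.22)) = 128.689 GPa = 1.28689e+11 Pa
Step 2: E_line = G*b^2/2
b = 0.207 nm = 2.07e-10 m
E_line = 0.5 * 1.28689e+11 * (2.07e-10)^2 = 2.757e-09 J/m


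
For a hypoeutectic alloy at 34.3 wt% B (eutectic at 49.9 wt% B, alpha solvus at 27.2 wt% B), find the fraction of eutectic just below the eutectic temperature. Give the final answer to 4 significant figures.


f_primary = (C_e - C0) / (C_e - C_alpha_max)
f_primary = (49.9 - 34.3) / (49.9 - 27.2)
f_primary = 0.687225
f_eutectic = 1 - 0.687225 = 0.3128


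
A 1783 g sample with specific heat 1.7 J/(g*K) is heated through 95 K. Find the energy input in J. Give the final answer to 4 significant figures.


Q = m * cp * dT
Q = 1783 * 1.7 * 95
Q = 288000 J


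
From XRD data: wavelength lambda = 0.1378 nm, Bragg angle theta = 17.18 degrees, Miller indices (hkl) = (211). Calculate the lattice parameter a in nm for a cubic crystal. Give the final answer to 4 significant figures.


d = lambda / (2*sin(theta))
d = 0.1378 / (2*sin(17.18 deg))
d = 0.233263 nm
a = d * sqrt(h^2+k^2+l^2) = 0.233263 * sqrt(6)
a = 0.5714 nm


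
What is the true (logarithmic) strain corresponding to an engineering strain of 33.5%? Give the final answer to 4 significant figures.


epsilon_true = ln(1 + epsilon_eng)
epsilon_true = ln(1 + 0.335)
epsilon_true = 0.2889


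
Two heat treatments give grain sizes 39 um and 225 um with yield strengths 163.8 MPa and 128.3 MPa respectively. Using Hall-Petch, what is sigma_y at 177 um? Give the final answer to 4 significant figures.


sigma_y = sigma0 + k / sqrt(d)
1/sqrt(d1) = 1/sqrt(3.9e-05) = 160.128;  1/sqrt(d2) = 66.6667
k = (sigma1 - sigma2) / (1/sqrt(d1) - 1/sqrt(d2)) = (163.8 - 128.3) / (160.128 - 66.6667) = 0.379836 MPa*m^0.5
sigma0 = sigma1 - k/sqrt(d1) = 163.8 - 0.379836*160.128 = 102.978 MPa
sigma_y(d3) = 102.978 + 0.379836 / sqrt(1.77e-04) = 131.5 MPa


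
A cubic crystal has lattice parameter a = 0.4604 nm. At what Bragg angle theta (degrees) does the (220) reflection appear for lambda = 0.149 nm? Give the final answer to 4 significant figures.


d = a / sqrt(h^2+k^2+l^2)
d = 0.4604 / sqrt(8) = 0.162776 nm
lambda = 2*d*sin(theta)  =>  sin(theta) = lambda / (2*d)
sin(theta) = 0.149 / (2 * 0.162776) = 0.457684
theta = 27.24 deg


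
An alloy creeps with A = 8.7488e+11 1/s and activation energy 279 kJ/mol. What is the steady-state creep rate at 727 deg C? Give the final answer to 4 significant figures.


rate = A * exp(-Q / (R*T))
T = 727 + 273.15 = 1000.15 K
rate = 8.7488e+11 * exp(-279e3 / (8.314 * 1000.15))
rate = 2.345e-03 1/s


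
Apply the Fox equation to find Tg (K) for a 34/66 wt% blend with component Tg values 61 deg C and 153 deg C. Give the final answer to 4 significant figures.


1/Tg = w1/Tg1 + w2/Tg2 (in Kelvin)
Tg1 = 334.15 K, Tg2 = 426.15 K
1/Tg = 0.34/334.15 + 0.66/426.15
Tg = 389.7 K


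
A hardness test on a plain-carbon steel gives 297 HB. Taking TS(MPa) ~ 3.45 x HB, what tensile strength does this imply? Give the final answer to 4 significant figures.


TS (MPa) = 3.45 * HB
TS = 3.45 * 297
TS = 1025 MPa


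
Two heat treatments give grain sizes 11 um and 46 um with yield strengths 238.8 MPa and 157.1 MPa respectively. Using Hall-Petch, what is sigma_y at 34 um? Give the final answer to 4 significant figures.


sigma_y = sigma0 + k / sqrt(d)
1/sqrt(d1) = 1/sqrt(1.1e-05) = 301.511;  1/sqrt(d2) = 147.442
k = (sigma1 - sigma2) / (1/sqrt(d1) - 1/sqrt(d2)) = (238.8 - 157.1) / (301.511 - 147.442) = 0.530281 MPa*m^0.5
sigma0 = sigma1 - k/sqrt(d1) = 238.8 - 0.530281*301.511 = 78.9144 MPa
sigma_y(d3) = 78.9144 + 0.530281 / sqrt(3.4e-05) = 169.9 MPa


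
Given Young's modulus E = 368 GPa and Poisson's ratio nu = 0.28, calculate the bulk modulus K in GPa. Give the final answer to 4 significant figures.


K = E / (3*(1-2*nu))
K = 368 / (3*(1-2*0.28))
K = 278.8 GPa


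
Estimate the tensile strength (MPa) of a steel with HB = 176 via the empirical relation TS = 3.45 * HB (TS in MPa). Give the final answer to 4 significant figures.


TS (MPa) = 3.45 * HB
TS = 3.45 * 176
TS = 607.2 MPa


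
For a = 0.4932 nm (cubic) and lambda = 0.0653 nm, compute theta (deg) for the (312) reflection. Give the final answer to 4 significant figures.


d = a / sqrt(h^2+k^2+l^2)
d = 0.4932 / sqrt(14) = 0.131813 nm
lambda = 2*d*sin(theta)  =>  sin(theta) = lambda / (2*d)
sin(theta) = 0.0653 / (2 * 0.131813) = 0.247699
theta = 14.34 deg


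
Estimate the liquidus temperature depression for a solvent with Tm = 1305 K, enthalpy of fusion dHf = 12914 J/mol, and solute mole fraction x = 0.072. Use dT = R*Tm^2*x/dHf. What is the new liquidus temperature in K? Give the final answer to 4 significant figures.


dT = R*Tm^2*x / dHf
dT = 8.314 * 1305^2 * 0.072 / 12914
dT = 78.941 K
T_new = 1305 - 78.941 = 1226 K


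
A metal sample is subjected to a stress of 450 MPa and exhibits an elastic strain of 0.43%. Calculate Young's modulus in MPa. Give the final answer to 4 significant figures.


E = sigma / epsilon
epsilon = 0.43% = 4.3e-03
E = 450 / 4.3e-03
E = 104700 MPa


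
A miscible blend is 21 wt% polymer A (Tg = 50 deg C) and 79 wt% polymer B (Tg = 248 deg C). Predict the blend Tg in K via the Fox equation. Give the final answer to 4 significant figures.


1/Tg = w1/Tg1 + w2/Tg2 (in Kelvin)
Tg1 = 323.15 K, Tg2 = 521.15 K
1/Tg = 0.21/323.15 + 0.79/521.15
Tg = 461.7 K


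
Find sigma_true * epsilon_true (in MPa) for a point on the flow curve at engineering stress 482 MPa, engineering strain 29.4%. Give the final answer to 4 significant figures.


sigma_true = sigma_eng * (1 + epsilon_eng)
sigma_true = 482 * (1 + 0.294) = 623.708 MPa
epsilon_true = ln(1 + epsilon_eng)
epsilon_true = ln(1 + 0.294) = 0.257738
sigma_true * epsilon_true = 623.708 * 0.257738 = 160.8 MPa


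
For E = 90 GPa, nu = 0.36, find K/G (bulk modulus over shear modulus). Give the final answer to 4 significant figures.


G = E / (2*(1+nu))
G = 90 / (2*(1+0.36)) = 33.0882 GPa
K = E / (3*(1-2*nu))
K = 90 / (3*(1-2*0.36)) = 107.143 GPa
K/G = 107.143 / 33.0882 = 3.238


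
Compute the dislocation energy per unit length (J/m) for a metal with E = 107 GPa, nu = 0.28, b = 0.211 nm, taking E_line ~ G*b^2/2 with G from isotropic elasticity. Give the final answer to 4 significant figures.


Step 1: G = E / (2*(1+nu))
G = 107 / (2*(1+0.28)) = 41.7969 GPa = 4.17969e+10 Pa
Step 2: E_line = G*b^2/2
b = 0.211 nm = 2.11e-10 m
E_line = 0.5 * 4.17969e+10 * (2.11e-10)^2 = 9.304e-10 J/m


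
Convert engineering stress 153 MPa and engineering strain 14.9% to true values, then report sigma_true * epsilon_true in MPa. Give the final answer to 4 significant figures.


sigma_true = sigma_eng * (1 + epsilon_eng)
sigma_true = 153 * (1 + 0.149) = 175.797 MPa
epsilon_true = ln(1 + epsilon_eng)
epsilon_true = ln(1 + 0.149) = 0.138892
sigma_true * epsilon_true = 175.797 * 0.138892 = 24.42 MPa


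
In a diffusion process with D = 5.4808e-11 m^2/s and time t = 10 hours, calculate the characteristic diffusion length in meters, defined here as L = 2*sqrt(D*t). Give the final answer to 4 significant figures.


t = 10 hr = 36000 s
Diffusion length = 2*sqrt(D*t)
= 2*sqrt(5.4808e-11 * 36000)
= 2.809e-03 m


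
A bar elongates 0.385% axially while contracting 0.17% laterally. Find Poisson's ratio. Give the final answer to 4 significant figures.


nu = -epsilon_lat / epsilon_axial
Lateral strain is contraction (negative), so using magnitudes:
nu = 0.17 / 0.385
nu = 0.4416


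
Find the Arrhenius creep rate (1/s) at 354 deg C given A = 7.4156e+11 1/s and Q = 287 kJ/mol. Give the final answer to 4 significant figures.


rate = A * exp(-Q / (R*T))
T = 354 + 273.15 = 627.15 K
rate = 7.4156e+11 * exp(-287e3 / (8.314 * 627.15))
rate = 9.233e-13 1/s


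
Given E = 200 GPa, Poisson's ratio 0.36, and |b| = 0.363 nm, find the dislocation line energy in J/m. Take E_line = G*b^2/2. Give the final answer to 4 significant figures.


Step 1: G = E / (2*(1+nu))
G = 200 / (2*(1+0.36)) = 73.5294 GPa = 7.35294e+10 Pa
Step 2: E_line = G*b^2/2
b = 0.363 nm = 3.63e-10 m
E_line = 0.5 * 7.35294e+10 * (3.63e-10)^2 = 4.844e-09 J/m


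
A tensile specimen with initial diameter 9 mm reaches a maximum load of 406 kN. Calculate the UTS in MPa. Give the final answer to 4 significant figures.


A0 = pi*(d/2)^2 = pi*(9/2)^2 = 63.6173 mm^2
UTS = F_max / A0 = 406*1000 / 63.6173
UTS = 6382 MPa


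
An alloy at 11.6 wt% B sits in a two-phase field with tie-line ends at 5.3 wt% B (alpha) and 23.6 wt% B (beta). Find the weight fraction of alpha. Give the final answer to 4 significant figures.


f_alpha = (C_beta - C0) / (C_beta - C_alpha)
f_alpha = (23.6 - 11.6) / (23.6 - 5.3)
f_alpha = 0.6557


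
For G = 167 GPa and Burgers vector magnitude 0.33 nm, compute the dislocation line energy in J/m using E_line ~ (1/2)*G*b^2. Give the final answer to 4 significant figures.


E = G*b^2/2
b = 0.33 nm = 3.3e-10 m
G = 167 GPa = 1.67e+11 Pa
E = 0.5 * 1.67e+11 * (3.3e-10)^2
E = 9.093e-09 J/m


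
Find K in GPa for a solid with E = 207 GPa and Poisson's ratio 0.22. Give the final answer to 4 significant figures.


K = E / (3*(1-2*nu))
K = 207 / (3*(1-2*0.22))
K = 123.2 GPa


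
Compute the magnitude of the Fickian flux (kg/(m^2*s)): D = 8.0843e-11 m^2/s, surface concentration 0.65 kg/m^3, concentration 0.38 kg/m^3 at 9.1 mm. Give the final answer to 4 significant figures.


J = -D * (dC/dx) = D * (C1 - C2) / dx
J = 8.0843e-11 * (0.65 - 0.38) / 9.1e-03
J = 2.399e-09 kg/(m^2*s)


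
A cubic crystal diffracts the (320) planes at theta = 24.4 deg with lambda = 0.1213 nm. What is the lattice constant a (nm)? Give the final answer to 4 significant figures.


d = lambda / (2*sin(theta))
d = 0.1213 / (2*sin(24.4 deg))
d = 0.146815 nm
a = d * sqrt(h^2+k^2+l^2) = 0.146815 * sqrt(13)
a = 0.5293 nm


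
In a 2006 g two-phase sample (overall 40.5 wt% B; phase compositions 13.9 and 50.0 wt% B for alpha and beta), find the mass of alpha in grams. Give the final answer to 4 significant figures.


f_alpha = (C_beta - C0) / (C_beta - C_alpha)
f_alpha = (50.0 - 40.5) / (50.0 - 13.9) = 0.263158
m_alpha = f_alpha * m_total = 0.263158 * 2006 = 527.9 g


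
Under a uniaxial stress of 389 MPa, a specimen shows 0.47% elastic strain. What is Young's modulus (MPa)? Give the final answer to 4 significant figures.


E = sigma / epsilon
epsilon = 0.47% = 4.7e-03
E = 389 / 4.7e-03
E = 82770 MPa


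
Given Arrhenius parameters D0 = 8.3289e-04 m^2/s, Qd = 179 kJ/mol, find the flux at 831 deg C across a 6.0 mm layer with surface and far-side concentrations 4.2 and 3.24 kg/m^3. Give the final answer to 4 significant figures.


Step 1: D = D0 * exp(-Qd/(R*T))
T = 831 + 273.15 = 1104.15 K
D = 8.3289e-04 * exp(-179e3 / (8.314 * 1104.15)) = 2.83289e-12 m^2/s
Step 2: J = D * (C1 - C2) / dx
J = 2.83289e-12 * (4.2 - 3.24) / 6e-03
J = 4.533e-10 kg/(m^2*s)


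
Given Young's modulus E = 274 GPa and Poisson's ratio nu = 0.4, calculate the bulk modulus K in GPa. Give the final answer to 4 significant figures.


K = E / (3*(1-2*nu))
K = 274 / (3*(1-2*0.4))
K = 456.7 GPa


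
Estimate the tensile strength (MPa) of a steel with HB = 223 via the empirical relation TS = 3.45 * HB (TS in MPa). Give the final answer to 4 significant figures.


TS (MPa) = 3.45 * HB
TS = 3.45 * 223
TS = 769.4 MPa


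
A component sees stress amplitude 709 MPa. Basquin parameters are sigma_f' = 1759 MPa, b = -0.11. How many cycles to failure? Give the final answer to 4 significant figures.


sigma_a = sigma_f' * (2*Nf)^b
2*Nf = (sigma_a / sigma_f')^(1/b)
2*Nf = (709 / 1759)^(1/-0.11)
2*Nf = 3867.68
Nf = 1934 cycles


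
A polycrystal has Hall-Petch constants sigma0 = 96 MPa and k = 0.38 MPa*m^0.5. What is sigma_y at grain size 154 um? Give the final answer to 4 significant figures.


sigma_y = sigma0 + k / sqrt(d)
d = 154 um = 1.54e-04 m
sigma_y = 96 + 0.38 / sqrt(1.54e-04)
sigma_y = 126.6 MPa


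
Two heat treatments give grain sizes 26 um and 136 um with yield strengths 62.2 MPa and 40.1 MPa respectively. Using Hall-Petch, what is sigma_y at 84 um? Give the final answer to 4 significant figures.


sigma_y = sigma0 + k / sqrt(d)
1/sqrt(d1) = 1/sqrt(2.6e-05) = 196.116;  1/sqrt(d2) = 85.7493
k = (sigma1 - sigma2) / (1/sqrt(d1) - 1/sqrt(d2)) = (62.2 - 40.1) / (196.116 - 85.7493) = 0.200241 MPa*m^0.5
sigma0 = sigma1 - k/sqrt(d1) = 62.2 - 0.200241*196.116 = 22.9295 MPa
sigma_y(d3) = 22.9295 + 0.200241 / sqrt(8.4e-05) = 44.78 MPa


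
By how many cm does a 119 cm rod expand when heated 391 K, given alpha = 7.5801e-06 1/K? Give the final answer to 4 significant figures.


dL = L0 * alpha * dT
dL = 119 * 7.5801e-06 * 391
dL = 0.3527 cm


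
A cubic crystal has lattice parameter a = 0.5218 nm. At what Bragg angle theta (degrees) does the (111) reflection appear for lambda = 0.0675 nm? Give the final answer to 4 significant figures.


d = a / sqrt(h^2+k^2+l^2)
d = 0.5218 / sqrt(3) = 0.301261 nm
lambda = 2*d*sin(theta)  =>  sin(theta) = lambda / (2*d)
sin(theta) = 0.0675 / (2 * 0.301261) = 0.112029
theta = 6.432 deg


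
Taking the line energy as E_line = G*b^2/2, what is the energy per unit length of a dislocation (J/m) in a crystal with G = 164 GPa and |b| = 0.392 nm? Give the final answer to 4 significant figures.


E = G*b^2/2
b = 0.392 nm = 3.92e-10 m
G = 164 GPa = 1.64e+11 Pa
E = 0.5 * 1.64e+11 * (3.92e-10)^2
E = 1.26e-08 J/m


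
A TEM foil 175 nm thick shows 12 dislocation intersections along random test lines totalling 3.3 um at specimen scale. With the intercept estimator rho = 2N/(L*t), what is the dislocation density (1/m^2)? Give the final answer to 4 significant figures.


rho = 2N / (L * t)
L = 3.3 um = 3.3e-06 m, t = 175 nm = 1.75e-07 m
rho = 2 * 12 / (3.3e-06 * 1.75e-07)
rho = 4.156e+13 1/m^2


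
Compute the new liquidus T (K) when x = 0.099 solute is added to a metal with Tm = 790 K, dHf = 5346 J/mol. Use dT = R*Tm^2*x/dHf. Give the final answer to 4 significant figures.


dT = R*Tm^2*x / dHf
dT = 8.314 * 790^2 * 0.099 / 5346
dT = 96.0883 K
T_new = 790 - 96.0883 = 693.9 K


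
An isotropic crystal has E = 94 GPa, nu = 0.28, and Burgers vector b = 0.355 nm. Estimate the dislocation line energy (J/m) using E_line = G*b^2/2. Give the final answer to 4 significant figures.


Step 1: G = E / (2*(1+nu))
G = 94 / (2*(1+0.28)) = 36.7188 GPa = 3.67188e+10 Pa
Step 2: E_line = G*b^2/2
b = 0.355 nm = 3.55e-10 m
E_line = 0.5 * 3.67188e+10 * (3.55e-10)^2 = 2.314e-09 J/m


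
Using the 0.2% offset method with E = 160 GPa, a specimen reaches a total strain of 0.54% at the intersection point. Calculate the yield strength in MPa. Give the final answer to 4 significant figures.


Offset strain = 0.002
Elastic strain at yield = total_strain - offset = 5.4e-03 - 0.002 = 3.4e-03
sigma_y = E * elastic_strain = 160000 * 3.4e-03
sigma_y = 544 MPa


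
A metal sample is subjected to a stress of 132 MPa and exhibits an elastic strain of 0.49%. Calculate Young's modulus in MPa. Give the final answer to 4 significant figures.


E = sigma / epsilon
epsilon = 0.49% = 4.9e-03
E = 132 / 4.9e-03
E = 26940 MPa


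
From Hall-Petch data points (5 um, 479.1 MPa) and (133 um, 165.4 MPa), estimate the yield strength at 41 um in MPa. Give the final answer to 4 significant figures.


sigma_y = sigma0 + k / sqrt(d)
1/sqrt(d1) = 1/sqrt(5e-06) = 447.214;  1/sqrt(d2) = 86.711
k = (sigma1 - sigma2) / (1/sqrt(d1) - 1/sqrt(d2)) = (479.1 - 165.4) / (447.214 - 86.711) = 0.870174 MPa*m^0.5
sigma0 = sigma1 - k/sqrt(d1) = 479.1 - 0.870174*447.214 = 89.9463 MPa
sigma_y(d3) = 89.9463 + 0.870174 / sqrt(4.1e-05) = 225.8 MPa


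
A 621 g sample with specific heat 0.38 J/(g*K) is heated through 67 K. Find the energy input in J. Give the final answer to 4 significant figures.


Q = m * cp * dT
Q = 621 * 0.38 * 67
Q = 15810 J


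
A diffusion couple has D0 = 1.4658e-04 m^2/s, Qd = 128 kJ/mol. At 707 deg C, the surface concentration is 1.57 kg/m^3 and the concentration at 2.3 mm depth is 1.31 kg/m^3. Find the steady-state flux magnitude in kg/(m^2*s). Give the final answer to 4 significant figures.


Step 1: D = D0 * exp(-Qd/(R*T))
T = 707 + 273.15 = 980.15 K
D = 1.4658e-04 * exp(-128e3 / (8.314 * 980.15)) = 2.20998e-11 m^2/s
Step 2: J = D * (C1 - C2) / dx
J = 2.20998e-11 * (1.57 - 1.31) / 2.3e-03
J = 2.498e-09 kg/(m^2*s)


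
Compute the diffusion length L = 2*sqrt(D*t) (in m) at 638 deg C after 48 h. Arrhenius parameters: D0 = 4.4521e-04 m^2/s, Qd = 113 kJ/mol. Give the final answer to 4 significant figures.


Step 1: D = D0 * exp(-Qd/(R*T))
T = 911.15 K
D = 4.4521e-04 * exp(-113e3 / (8.314 * 911.15)) = 1.47992e-10 m^2/s
Step 2: L = 2*sqrt(D*t)
t = 48 h = 172800 s
L = 2*sqrt(1.47992e-10 * 172800) = 0.01011 m


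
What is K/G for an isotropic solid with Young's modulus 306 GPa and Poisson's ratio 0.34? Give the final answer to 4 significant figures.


G = E / (2*(1+nu))
G = 306 / (2*(1+0.34)) = 114.179 GPa
K = E / (3*(1-2*nu))
K = 306 / (3*(1-2*0.34)) = 318.75 GPa
K/G = 318.75 / 114.179 = 2.792


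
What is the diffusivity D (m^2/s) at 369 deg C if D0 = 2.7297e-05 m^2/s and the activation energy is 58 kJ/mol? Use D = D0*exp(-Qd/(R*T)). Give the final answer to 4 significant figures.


D = D0 * exp(-Qd / (R*T))
T = 642.15 K
D = 2.7297e-05 * exp(-58e3 / (8.314 * 642.15))
D = 5.224e-10 m^2/s


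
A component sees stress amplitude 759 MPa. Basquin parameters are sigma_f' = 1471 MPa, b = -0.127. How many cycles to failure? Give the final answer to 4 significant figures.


sigma_a = sigma_f' * (2*Nf)^b
2*Nf = (sigma_a / sigma_f')^(1/b)
2*Nf = (759 / 1471)^(1/-0.127)
2*Nf = 183.131
Nf = 91.57 cycles


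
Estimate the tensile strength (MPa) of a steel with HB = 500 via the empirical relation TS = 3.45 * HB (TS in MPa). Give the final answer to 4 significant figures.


TS (MPa) = 3.45 * HB
TS = 3.45 * 500
TS = 1725 MPa


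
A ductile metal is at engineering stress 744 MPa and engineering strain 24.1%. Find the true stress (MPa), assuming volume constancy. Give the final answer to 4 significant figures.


sigma_true = sigma_eng * (1 + epsilon_eng)
sigma_true = 744 * (1 + 0.241)
sigma_true = 923.3 MPa


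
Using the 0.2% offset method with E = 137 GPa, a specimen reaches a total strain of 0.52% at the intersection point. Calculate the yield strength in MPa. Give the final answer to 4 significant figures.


Offset strain = 0.002
Elastic strain at yield = total_strain - offset = 5.2e-03 - 0.002 = 3.2e-03
sigma_y = E * elastic_strain = 137000 * 3.2e-03
sigma_y = 438.4 MPa


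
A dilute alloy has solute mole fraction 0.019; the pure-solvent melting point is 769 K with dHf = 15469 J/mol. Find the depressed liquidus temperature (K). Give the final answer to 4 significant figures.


dT = R*Tm^2*x / dHf
dT = 8.314 * 769^2 * 0.019 / 15469
dT = 6.03885 K
T_new = 769 - 6.03885 = 763 K


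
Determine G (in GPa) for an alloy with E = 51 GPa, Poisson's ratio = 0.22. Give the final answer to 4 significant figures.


G = E / (2*(1+nu))
G = 51 / (2*(1+0.22))
G = 20.9 GPa


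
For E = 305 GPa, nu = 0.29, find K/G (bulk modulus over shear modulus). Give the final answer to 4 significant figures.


G = E / (2*(1+nu))
G = 305 / (2*(1+0.29)) = 118.217 GPa
K = E / (3*(1-2*nu))
K = 305 / (3*(1-2*0.29)) = 242.063 GPa
K/G = 242.063 / 118.217 = 2.048


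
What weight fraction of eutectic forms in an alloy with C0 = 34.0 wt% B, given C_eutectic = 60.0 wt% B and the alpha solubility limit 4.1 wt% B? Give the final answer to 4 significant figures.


f_primary = (C_e - C0) / (C_e - C_alpha_max)
f_primary = (60.0 - 34.0) / (60.0 - 4.1)
f_primary = 0.465116
f_eutectic = 1 - 0.465116 = 0.5349


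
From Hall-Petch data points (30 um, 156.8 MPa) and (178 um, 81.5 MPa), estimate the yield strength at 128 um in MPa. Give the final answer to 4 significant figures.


sigma_y = sigma0 + k / sqrt(d)
1/sqrt(d1) = 1/sqrt(3e-05) = 182.574;  1/sqrt(d2) = 74.9532
k = (sigma1 - sigma2) / (1/sqrt(d1) - 1/sqrt(d2)) = (156.8 - 81.5) / (182.574 - 74.9532) = 0.699677 MPa*m^0.5
sigma0 = sigma1 - k/sqrt(d1) = 156.8 - 0.699677*182.574 = 29.057 MPa
sigma_y(d3) = 29.057 + 0.699677 / sqrt(1.28e-04) = 90.9 MPa


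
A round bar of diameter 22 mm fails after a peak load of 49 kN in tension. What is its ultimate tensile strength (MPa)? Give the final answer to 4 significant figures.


A0 = pi*(d/2)^2 = pi*(22/2)^2 = 380.133 mm^2
UTS = F_max / A0 = 49*1000 / 380.133
UTS = 128.9 MPa


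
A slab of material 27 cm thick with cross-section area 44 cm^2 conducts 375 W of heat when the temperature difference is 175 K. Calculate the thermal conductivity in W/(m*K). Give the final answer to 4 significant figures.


k = Q*L / (A*dT)
L = 0.27 m, A = 4.4e-03 m^2
k = 375 * 0.27 / (4.4e-03 * 175)
k = 131.5 W/(m*K)


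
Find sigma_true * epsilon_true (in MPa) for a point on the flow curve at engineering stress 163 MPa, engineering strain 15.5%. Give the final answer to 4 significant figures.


sigma_true = sigma_eng * (1 + epsilon_eng)
sigma_true = 163 * (1 + 0.155) = 188.265 MPa
epsilon_true = ln(1 + epsilon_eng)
epsilon_true = ln(1 + 0.155) = 0.1441
sigma_true * epsilon_true = 188.265 * 0.1441 = 27.13 MPa


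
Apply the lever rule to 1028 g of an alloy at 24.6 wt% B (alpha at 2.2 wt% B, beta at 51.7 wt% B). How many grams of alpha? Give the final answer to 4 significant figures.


f_alpha = (C_beta - C0) / (C_beta - C_alpha)
f_alpha = (51.7 - 24.6) / (51.7 - 2.2) = 0.547475
m_alpha = f_alpha * m_total = 0.547475 * 1028 = 562.8 g


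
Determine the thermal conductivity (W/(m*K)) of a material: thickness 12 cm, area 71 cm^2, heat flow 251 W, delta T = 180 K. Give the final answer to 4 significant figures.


k = Q*L / (A*dT)
L = 0.12 m, A = 7.1e-03 m^2
k = 251 * 0.12 / (7.1e-03 * 180)
k = 23.57 W/(m*K)


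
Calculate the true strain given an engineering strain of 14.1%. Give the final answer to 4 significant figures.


epsilon_true = ln(1 + epsilon_eng)
epsilon_true = ln(1 + 0.141)
epsilon_true = 0.1319


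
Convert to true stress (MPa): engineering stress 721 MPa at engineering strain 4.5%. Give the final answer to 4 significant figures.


sigma_true = sigma_eng * (1 + epsilon_eng)
sigma_true = 721 * (1 + 0.045)
sigma_true = 753.4 MPa


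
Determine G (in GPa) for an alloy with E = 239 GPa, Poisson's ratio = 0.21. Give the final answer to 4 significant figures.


G = E / (2*(1+nu))
G = 239 / (2*(1+0.21))
G = 98.76 GPa


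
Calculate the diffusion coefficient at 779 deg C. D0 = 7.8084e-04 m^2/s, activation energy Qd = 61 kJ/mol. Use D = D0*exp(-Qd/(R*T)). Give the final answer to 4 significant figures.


D = D0 * exp(-Qd / (R*T))
T = 1052.15 K
D = 7.8084e-04 * exp(-61e3 / (8.314 * 1052.15))
D = 7.313e-07 m^2/s


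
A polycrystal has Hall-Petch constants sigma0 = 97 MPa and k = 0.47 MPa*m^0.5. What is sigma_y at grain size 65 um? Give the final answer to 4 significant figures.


sigma_y = sigma0 + k / sqrt(d)
d = 65 um = 6.5e-05 m
sigma_y = 97 + 0.47 / sqrt(6.5e-05)
sigma_y = 155.3 MPa


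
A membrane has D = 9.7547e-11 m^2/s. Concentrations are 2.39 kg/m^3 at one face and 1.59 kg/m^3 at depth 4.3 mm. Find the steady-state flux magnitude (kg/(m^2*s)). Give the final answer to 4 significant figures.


J = -D * (dC/dx) = D * (C1 - C2) / dx
J = 9.7547e-11 * (2.39 - 1.59) / 4.3e-03
J = 1.815e-08 kg/(m^2*s)


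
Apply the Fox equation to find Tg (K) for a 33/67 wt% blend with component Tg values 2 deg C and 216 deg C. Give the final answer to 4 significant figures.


1/Tg = w1/Tg1 + w2/Tg2 (in Kelvin)
Tg1 = 275.15 K, Tg2 = 489.15 K
1/Tg = 0.33/275.15 + 0.67/489.15
Tg = 389.2 K


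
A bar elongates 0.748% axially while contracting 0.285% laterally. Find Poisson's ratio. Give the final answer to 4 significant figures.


nu = -epsilon_lat / epsilon_axial
Lateral strain is contraction (negative), so using magnitudes:
nu = 0.285 / 0.748
nu = 0.381


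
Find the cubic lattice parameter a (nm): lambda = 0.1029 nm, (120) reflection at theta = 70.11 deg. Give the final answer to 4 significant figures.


d = lambda / (2*sin(theta))
d = 0.1029 / (2*sin(70.11 deg))
d = 0.0547138 nm
a = d * sqrt(h^2+k^2+l^2) = 0.0547138 * sqrt(5)
a = 0.1223 nm


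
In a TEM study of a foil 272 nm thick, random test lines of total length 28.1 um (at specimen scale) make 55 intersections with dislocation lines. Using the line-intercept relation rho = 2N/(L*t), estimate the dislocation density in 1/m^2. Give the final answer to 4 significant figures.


rho = 2N / (L * t)
L = 28.1 um = 2.81e-05 m, t = 272 nm = 2.72e-07 m
rho = 2 * 55 / (2.81e-05 * 2.72e-07)
rho = 1.439e+13 1/m^2


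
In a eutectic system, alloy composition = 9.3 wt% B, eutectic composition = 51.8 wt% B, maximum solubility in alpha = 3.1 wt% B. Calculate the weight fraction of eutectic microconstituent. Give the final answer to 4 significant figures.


f_primary = (C_e - C0) / (C_e - C_alpha_max)
f_primary = (51.8 - 9.3) / (51.8 - 3.1)
f_primary = 0.87269
f_eutectic = 1 - 0.87269 = 0.1273


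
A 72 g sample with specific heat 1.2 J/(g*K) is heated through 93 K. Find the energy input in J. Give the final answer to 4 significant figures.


Q = m * cp * dT
Q = 72 * 1.2 * 93
Q = 8035 J


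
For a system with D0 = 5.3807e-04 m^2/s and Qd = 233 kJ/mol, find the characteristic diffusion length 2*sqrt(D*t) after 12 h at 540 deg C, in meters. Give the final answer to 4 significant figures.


Step 1: D = D0 * exp(-Qd/(R*T))
T = 813.15 K
D = 5.3807e-04 * exp(-233e3 / (8.314 * 813.15)) = 5.79408e-19 m^2/s
Step 2: L = 2*sqrt(D*t)
t = 12 h = 43200 s
L = 2*sqrt(5.79408e-19 * 43200) = 3.164e-07 m


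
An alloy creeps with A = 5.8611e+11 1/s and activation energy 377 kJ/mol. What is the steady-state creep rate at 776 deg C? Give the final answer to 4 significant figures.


rate = A * exp(-Q / (R*T))
T = 776 + 273.15 = 1049.15 K
rate = 5.8611e+11 * exp(-377e3 / (8.314 * 1049.15))
rate = 9.94e-08 1/s


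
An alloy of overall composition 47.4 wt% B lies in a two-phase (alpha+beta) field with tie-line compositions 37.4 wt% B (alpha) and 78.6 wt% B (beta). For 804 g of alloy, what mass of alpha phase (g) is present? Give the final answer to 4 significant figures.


f_alpha = (C_beta - C0) / (C_beta - C_alpha)
f_alpha = (78.6 - 47.4) / (78.6 - 37.4) = 0.757282
m_alpha = f_alpha * m_total = 0.757282 * 804 = 608.9 g


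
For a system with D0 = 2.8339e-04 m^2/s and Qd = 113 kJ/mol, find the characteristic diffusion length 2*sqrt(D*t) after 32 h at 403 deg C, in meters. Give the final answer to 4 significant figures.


Step 1: D = D0 * exp(-Qd/(R*T))
T = 676.15 K
D = 2.8339e-04 * exp(-113e3 / (8.314 * 676.15)) = 5.27808e-13 m^2/s
Step 2: L = 2*sqrt(D*t)
t = 32 h = 115200 s
L = 2*sqrt(5.27808e-13 * 115200) = 4.932e-04 m


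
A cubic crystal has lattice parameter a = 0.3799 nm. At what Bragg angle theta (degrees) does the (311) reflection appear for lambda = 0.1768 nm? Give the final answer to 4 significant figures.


d = a / sqrt(h^2+k^2+l^2)
d = 0.3799 / sqrt(11) = 0.114544 nm
lambda = 2*d*sin(theta)  =>  sin(theta) = lambda / (2*d)
sin(theta) = 0.1768 / (2 * 0.114544) = 0.771755
theta = 50.51 deg


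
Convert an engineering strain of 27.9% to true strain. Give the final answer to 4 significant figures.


epsilon_true = ln(1 + epsilon_eng)
epsilon_true = ln(1 + 0.279)
epsilon_true = 0.2461


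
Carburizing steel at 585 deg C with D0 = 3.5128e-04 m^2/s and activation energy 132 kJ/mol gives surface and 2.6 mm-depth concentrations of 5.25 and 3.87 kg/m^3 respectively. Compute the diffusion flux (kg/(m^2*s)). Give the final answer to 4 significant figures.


Step 1: D = D0 * exp(-Qd/(R*T))
T = 585 + 273.15 = 858.15 K
D = 3.5128e-04 * exp(-132e3 / (8.314 * 858.15)) = 3.24093e-12 m^2/s
Step 2: J = D * (C1 - C2) / dx
J = 3.24093e-12 * (5.25 - 3.87) / 2.6e-03
J = 1.72e-09 kg/(m^2*s)


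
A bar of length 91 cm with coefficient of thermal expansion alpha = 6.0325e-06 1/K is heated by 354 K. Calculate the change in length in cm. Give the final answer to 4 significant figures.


dL = L0 * alpha * dT
dL = 91 * 6.0325e-06 * 354
dL = 0.1943 cm


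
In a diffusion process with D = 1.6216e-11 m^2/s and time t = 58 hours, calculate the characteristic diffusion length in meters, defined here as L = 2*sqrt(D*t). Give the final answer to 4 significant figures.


t = 58 hr = 208800 s
Diffusion length = 2*sqrt(D*t)
= 2*sqrt(1.6216e-11 * 208800)
= 3.68e-03 m


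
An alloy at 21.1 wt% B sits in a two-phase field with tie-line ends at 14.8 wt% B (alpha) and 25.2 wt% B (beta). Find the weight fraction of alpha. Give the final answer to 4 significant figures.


f_alpha = (C_beta - C0) / (C_beta - C_alpha)
f_alpha = (25.2 - 21.1) / (25.2 - 14.8)
f_alpha = 0.3942


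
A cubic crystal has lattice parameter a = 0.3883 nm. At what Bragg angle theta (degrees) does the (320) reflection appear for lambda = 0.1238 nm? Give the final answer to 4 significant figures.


d = a / sqrt(h^2+k^2+l^2)
d = 0.3883 / sqrt(13) = 0.107695 nm
lambda = 2*d*sin(theta)  =>  sin(theta) = lambda / (2*d)
sin(theta) = 0.1238 / (2 * 0.107695) = 0.574771
theta = 35.08 deg


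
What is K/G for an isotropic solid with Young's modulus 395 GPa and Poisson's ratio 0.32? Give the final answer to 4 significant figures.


G = E / (2*(1+nu))
G = 395 / (2*(1+0.32)) = 149.621 GPa
K = E / (3*(1-2*nu))
K = 395 / (3*(1-2*0.32)) = 365.741 GPa
K/G = 365.741 / 149.621 = 2.444


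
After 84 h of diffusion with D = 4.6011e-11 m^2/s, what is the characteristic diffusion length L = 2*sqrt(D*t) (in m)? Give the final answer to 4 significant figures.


t = 84 hr = 302400 s
Diffusion length = 2*sqrt(D*t)
= 2*sqrt(4.6011e-11 * 302400)
= 7.46e-03 m


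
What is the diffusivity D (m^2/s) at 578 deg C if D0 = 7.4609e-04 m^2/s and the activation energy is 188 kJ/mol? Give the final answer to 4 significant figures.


D = D0 * exp(-Qd / (R*T))
T = 851.15 K
D = 7.4609e-04 * exp(-188e3 / (8.314 * 851.15))
D = 2.162e-15 m^2/s


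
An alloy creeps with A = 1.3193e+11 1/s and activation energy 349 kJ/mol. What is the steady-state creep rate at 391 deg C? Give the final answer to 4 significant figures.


rate = A * exp(-Q / (R*T))
T = 391 + 273.15 = 664.15 K
rate = 1.3193e+11 * exp(-349e3 / (8.314 * 664.15))
rate = 4.687e-17 1/s


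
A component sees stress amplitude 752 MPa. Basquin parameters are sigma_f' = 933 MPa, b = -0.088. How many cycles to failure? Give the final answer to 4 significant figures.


sigma_a = sigma_f' * (2*Nf)^b
2*Nf = (sigma_a / sigma_f')^(1/b)
2*Nf = (752 / 933)^(1/-0.088)
2*Nf = 11.5974
Nf = 5.799 cycles


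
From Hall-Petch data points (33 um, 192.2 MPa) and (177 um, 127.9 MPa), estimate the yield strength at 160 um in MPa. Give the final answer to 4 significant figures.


sigma_y = sigma0 + k / sqrt(d)
1/sqrt(d1) = 1/sqrt(3.3e-05) = 174.078;  1/sqrt(d2) = 75.1646
k = (sigma1 - sigma2) / (1/sqrt(d1) - 1/sqrt(d2)) = (192.2 - 127.9) / (174.078 - 75.1646) = 0.650066 MPa*m^0.5
sigma0 = sigma1 - k/sqrt(d1) = 192.2 - 0.650066*174.078 = 79.0381 MPa
sigma_y(d3) = 79.0381 + 0.650066 / sqrt(1.6e-04) = 130.4 MPa


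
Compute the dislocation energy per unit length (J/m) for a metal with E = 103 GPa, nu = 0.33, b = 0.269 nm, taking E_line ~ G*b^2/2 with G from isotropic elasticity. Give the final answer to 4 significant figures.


Step 1: G = E / (2*(1+nu))
G = 103 / (2*(1+0.33)) = 38.7218 GPa = 3.87218e+10 Pa
Step 2: E_line = G*b^2/2
b = 0.269 nm = 2.69e-10 m
E_line = 0.5 * 3.87218e+10 * (2.69e-10)^2 = 1.401e-09 J/m


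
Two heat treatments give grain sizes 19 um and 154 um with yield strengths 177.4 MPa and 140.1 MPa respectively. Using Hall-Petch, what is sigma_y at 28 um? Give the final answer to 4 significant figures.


sigma_y = sigma0 + k / sqrt(d)
1/sqrt(d1) = 1/sqrt(1.9e-05) = 229.416;  1/sqrt(d2) = 80.5823
k = (sigma1 - sigma2) / (1/sqrt(d1) - 1/sqrt(d2)) = (177.4 - 140.1) / (229.416 - 80.5823) = 0.250616 MPa*m^0.5
sigma0 = sigma1 - k/sqrt(d1) = 177.4 - 0.250616*229.416 = 119.905 MPa
sigma_y(d3) = 119.905 + 0.250616 / sqrt(2.8e-05) = 167.3 MPa


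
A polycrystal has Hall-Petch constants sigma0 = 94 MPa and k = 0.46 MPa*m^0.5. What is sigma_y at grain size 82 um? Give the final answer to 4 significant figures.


sigma_y = sigma0 + k / sqrt(d)
d = 82 um = 8.2e-05 m
sigma_y = 94 + 0.46 / sqrt(8.2e-05)
sigma_y = 144.8 MPa


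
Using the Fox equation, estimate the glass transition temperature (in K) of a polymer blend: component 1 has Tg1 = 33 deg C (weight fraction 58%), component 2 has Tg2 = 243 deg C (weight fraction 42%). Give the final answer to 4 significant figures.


1/Tg = w1/Tg1 + w2/Tg2 (in Kelvin)
Tg1 = 306.15 K, Tg2 = 516.15 K
1/Tg = 0.58/306.15 + 0.42/516.15
Tg = 369.2 K


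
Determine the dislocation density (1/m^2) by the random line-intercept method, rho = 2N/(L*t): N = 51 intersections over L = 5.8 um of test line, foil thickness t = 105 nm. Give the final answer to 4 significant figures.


rho = 2N / (L * t)
L = 5.8 um = 5.8e-06 m, t = 105 nm = 1.05e-07 m
rho = 2 * 51 / (5.8e-06 * 1.05e-07)
rho = 1.675e+14 1/m^2


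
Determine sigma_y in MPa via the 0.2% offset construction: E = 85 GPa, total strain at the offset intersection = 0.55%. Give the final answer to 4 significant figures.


Offset strain = 0.002
Elastic strain at yield = total_strain - offset = 5.5e-03 - 0.002 = 3.5e-03
sigma_y = E * elastic_strain = 85000 * 3.5e-03
sigma_y = 297.5 MPa


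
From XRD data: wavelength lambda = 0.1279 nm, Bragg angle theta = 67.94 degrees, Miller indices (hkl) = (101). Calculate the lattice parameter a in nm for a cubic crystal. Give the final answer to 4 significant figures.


d = lambda / (2*sin(theta))
d = 0.1279 / (2*sin(67.94 deg))
d = 0.0690015 nm
a = d * sqrt(h^2+k^2+l^2) = 0.0690015 * sqrt(2)
a = 0.09758 nm


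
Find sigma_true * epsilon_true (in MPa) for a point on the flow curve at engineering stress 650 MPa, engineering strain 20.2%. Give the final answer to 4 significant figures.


sigma_true = sigma_eng * (1 + epsilon_eng)
sigma_true = 650 * (1 + 0.202) = 781.3 MPa
epsilon_true = ln(1 + epsilon_eng)
epsilon_true = ln(1 + 0.202) = 0.183987
sigma_true * epsilon_true = 781.3 * 0.183987 = 143.7 MPa


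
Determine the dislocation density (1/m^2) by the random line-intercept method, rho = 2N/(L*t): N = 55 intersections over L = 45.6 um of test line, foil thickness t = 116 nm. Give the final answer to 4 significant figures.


rho = 2N / (L * t)
L = 45.6 um = 4.56e-05 m, t = 116 nm = 1.16e-07 m
rho = 2 * 55 / (4.56e-05 * 1.16e-07)
rho = 2.08e+13 1/m^2


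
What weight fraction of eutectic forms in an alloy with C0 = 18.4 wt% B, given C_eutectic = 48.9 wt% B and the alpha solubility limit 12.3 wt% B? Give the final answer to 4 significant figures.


f_primary = (C_e - C0) / (C_e - C_alpha_max)
f_primary = (48.9 - 18.4) / (48.9 - 12.3)
f_primary = 0.833333
f_eutectic = 1 - 0.833333 = 0.1667


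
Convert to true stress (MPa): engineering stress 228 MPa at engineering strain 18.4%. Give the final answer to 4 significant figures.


sigma_true = sigma_eng * (1 + epsilon_eng)
sigma_true = 228 * (1 + 0.184)
sigma_true = 270 MPa


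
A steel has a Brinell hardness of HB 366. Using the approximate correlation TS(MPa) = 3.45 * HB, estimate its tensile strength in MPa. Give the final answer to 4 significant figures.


TS (MPa) = 3.45 * HB
TS = 3.45 * 366
TS = 1263 MPa


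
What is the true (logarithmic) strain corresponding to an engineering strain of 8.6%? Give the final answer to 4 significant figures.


epsilon_true = ln(1 + epsilon_eng)
epsilon_true = ln(1 + 0.086)
epsilon_true = 0.0825


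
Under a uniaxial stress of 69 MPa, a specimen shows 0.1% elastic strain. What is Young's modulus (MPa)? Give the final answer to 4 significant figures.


E = sigma / epsilon
epsilon = 0.1% = 1e-03
E = 69 / 1e-03
E = 69000 MPa


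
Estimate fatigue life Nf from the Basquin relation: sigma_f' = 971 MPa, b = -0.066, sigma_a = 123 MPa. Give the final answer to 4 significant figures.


sigma_a = sigma_f' * (2*Nf)^b
2*Nf = (sigma_a / sigma_f')^(1/b)
2*Nf = (123 / 971)^(1/-0.066)
2*Nf = 3.94156e+13
Nf = 1.971e+13 cycles


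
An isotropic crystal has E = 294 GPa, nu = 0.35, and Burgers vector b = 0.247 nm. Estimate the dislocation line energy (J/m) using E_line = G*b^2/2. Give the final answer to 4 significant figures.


Step 1: G = E / (2*(1+nu))
G = 294 / (2*(1+0.35)) = 108.889 GPa = 1.08889e+11 Pa
Step 2: E_line = G*b^2/2
b = 0.247 nm = 2.47e-10 m
E_line = 0.5 * 1.08889e+11 * (2.47e-10)^2 = 3.322e-09 J/m
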